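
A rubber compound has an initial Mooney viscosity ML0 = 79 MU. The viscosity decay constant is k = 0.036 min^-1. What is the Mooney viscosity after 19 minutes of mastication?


ML = ML0 * exp(-k * t)
ML = 79 * exp(-0.036 * 19)
ML = 79 * 0.5046
ML = 39.86 MU

39.86 MU


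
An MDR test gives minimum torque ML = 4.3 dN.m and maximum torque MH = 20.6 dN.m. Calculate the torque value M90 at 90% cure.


M90 = ML + 0.9 * (MH - ML)
M90 = 4.3 + 0.9 * (20.6 - 4.3)
M90 = 4.3 + 0.9 * 16.3
M90 = 18.97 dN.m

18.97 dN.m


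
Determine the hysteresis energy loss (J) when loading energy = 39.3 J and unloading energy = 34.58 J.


Hysteresis loss = loading - unloading
= 39.3 - 34.58
= 4.72 J

4.72 J


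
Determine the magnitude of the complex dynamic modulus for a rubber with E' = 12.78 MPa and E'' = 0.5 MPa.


|E*| = sqrt(E'^2 + E''^2)
= sqrt(12.78^2 + 0.5^2)
= sqrt(163.3284 + 0.2500)
= 12.79 MPa

12.79 MPa


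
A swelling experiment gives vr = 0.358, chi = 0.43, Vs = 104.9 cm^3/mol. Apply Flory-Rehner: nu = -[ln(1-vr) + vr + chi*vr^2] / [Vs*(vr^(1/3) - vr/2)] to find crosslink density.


ln(1 - vr) = ln(1 - 0.358) = -0.4432
Numerator = -((-0.4432) + 0.358 + 0.43 * 0.358^2) = 0.0301
Denominator = 104.9 * (0.358^(1/3) - 0.358/2) = 55.7081
nu = 0.0301 / 55.7081 = 5.3954e-04 mol/cm^3

5.3954e-04 mol/cm^3


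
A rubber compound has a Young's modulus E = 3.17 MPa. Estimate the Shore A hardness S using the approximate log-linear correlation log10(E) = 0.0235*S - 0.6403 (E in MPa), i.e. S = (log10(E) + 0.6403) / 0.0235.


log10(E) = 0.0235*S - 0.6403  =>  S = (log10(E) + 0.6403) / 0.0235
log10(3.17) = 0.501059
S = (0.501059 + 0.6403) / 0.0235 = 1.141359 / 0.0235
S = 48.6

Shore A = 48.6


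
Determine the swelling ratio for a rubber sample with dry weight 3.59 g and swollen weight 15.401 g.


Q = W_swollen / W_dry
Q = 15.401 / 3.59
Q = 4.29

Q = 4.29


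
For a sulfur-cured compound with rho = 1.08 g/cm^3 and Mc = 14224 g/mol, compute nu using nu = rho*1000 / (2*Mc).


nu = rho * 1000 / (2 * Mc)
nu = 1.08 * 1000 / (2 * 14224)
nu = 1080.0 / 28448
nu = 0.0380 mol/L

0.0380 mol/L


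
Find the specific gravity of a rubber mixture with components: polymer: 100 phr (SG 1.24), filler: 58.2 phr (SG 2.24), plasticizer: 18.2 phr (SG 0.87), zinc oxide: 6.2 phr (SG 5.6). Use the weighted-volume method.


Sum of weights = 182.6
Volume contributions:
  polymer: 100/1.24 = 80.6452
  filler: 58.2/2.24 = 25.9821
  plasticizer: 18.2/0.87 = 20.9195
  zinc oxide: 6.2/5.6 = 1.1071
Sum of volumes = 128.6540
SG = 182.6 / 128.6540 = 1.419

SG = 1.419


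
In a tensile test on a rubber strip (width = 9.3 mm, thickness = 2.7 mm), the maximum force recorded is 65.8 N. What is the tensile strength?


Area = width * thickness = 9.3 * 2.7 = 25.11 mm^2
TS = force / area = 65.8 / 25.11 = 2.62 MPa

2.62 MPa


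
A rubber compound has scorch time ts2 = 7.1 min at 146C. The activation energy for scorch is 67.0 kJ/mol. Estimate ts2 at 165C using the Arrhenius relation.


Convert temperatures: T1 = 146 + 273.15 = 419.15 K, T2 = 165 + 273.15 = 438.15 K
ts2_new = 7.1 * exp(67000 / 8.314 * (1/438.15 - 1/419.15))
1/T2 - 1/T1 = -1.0346e-04
ts2_new = 3.08 min

3.08 min


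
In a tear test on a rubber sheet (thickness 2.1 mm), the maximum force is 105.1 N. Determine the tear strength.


Tear strength = force / thickness
= 105.1 / 2.1
= 50.05 N/mm

50.05 N/mm


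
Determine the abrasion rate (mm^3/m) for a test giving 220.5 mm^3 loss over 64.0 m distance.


Rate = volume_loss / distance
= 220.5 / 64.0
= 3.445 mm^3/m

3.445 mm^3/m


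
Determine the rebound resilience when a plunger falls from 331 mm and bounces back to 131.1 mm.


Resilience = h_rebound / h_drop * 100
= 131.1 / 331 * 100
= 39.6%

39.6%


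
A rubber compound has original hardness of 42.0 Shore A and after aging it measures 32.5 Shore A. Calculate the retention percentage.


Retention = aged / original * 100
= 32.5 / 42.0 * 100
= 77.4%

77.4%


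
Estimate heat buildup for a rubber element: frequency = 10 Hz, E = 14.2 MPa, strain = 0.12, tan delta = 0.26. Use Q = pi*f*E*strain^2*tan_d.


Q = pi * f * E * strain^2 * tan_d
= pi * 10 * 14.2 * 0.12^2 * 0.26
= pi * 10 * 14.2 * 0.0144 * 0.26
= 1.6702

Q = 1.6702


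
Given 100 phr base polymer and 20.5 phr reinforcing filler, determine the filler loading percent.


Filler % = filler / (rubber + filler) * 100
= 20.5 / (100 + 20.5) * 100
= 20.5 / 120.5 * 100
= 17.01%

17.01%


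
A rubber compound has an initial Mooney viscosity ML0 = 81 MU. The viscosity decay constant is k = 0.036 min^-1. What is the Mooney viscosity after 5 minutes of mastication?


ML = ML0 * exp(-k * t)
ML = 81 * exp(-0.036 * 5)
ML = 81 * 0.8353
ML = 67.66 MU

67.66 MU


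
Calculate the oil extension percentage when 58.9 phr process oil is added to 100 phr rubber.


Oil % = oil / (100 + oil) * 100
= 58.9 / (100 + 58.9) * 100
= 58.9 / 158.9 * 100
= 37.07%

37.07%


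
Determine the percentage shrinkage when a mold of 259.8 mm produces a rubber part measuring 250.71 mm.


Shrinkage = (mold - part) / mold * 100
= (259.8 - 250.71) / 259.8 * 100
= 9.09 / 259.8 * 100
= 3.5%

3.5%


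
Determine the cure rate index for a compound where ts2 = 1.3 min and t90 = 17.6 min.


CRI = 100 / (t90 - ts2)
= 100 / (17.6 - 1.3)
= 100 / 16.3
= 6.13 min^-1

6.13 min^-1


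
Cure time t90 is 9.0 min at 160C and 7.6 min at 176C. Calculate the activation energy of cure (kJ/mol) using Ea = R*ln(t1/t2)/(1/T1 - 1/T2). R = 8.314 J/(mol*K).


T1 = 433.15 K, T2 = 449.15 K
1/T1 - 1/T2 = 8.2241e-05
ln(t1/t2) = ln(9.0/7.6) = 0.1691
Ea = 8.314 * 0.1691 / 8.2241e-05 = 17092.3813 J/mol
Ea = 17.09 kJ/mol

17.09 kJ/mol


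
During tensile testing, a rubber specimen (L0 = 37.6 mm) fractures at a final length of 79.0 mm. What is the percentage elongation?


Elongation = (Lf - L0) / L0 * 100
= (79.0 - 37.6) / 37.6 * 100
= 41.4 / 37.6 * 100
= 110.1%

110.1%


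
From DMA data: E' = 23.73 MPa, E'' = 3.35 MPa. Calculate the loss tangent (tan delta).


tan delta = E'' / E'
= 3.35 / 23.73
= 0.1412

tan delta = 0.1412


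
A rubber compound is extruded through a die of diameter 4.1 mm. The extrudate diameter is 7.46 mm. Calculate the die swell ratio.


Die swell ratio = D_extrudate / D_die
= 7.46 / 4.1
= 1.82

Die swell = 1.82


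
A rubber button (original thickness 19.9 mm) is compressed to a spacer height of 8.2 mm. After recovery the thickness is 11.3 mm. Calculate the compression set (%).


CS = (t0 - recovered) / (t0 - ts) * 100
= (19.9 - 11.3) / (19.9 - 8.2) * 100
= 8.6 / 11.7 * 100
= 73.5%

73.5%


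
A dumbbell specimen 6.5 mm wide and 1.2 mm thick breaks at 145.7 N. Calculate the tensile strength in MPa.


Area = width * thickness = 6.5 * 1.2 = 7.8 mm^2
TS = force / area = 145.7 / 7.8 = 18.68 MPa

18.68 MPa


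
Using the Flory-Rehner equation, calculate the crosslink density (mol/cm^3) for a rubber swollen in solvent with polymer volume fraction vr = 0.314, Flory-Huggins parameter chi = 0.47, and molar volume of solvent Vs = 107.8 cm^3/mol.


ln(1 - vr) = ln(1 - 0.314) = -0.3769
Numerator = -((-0.3769) + 0.314 + 0.47 * 0.314^2) = 0.0165
Denominator = 107.8 * (0.314^(1/3) - 0.314/2) = 56.3458
nu = 0.0165 / 56.3458 = 2.9350e-04 mol/cm^3

2.9350e-04 mol/cm^3


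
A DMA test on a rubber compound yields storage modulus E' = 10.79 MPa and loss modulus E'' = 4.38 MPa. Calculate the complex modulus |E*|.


|E*| = sqrt(E'^2 + E''^2)
= sqrt(10.79^2 + 4.38^2)
= sqrt(116.4241 + 19.1844)
= 11.645 MPa

11.645 MPa


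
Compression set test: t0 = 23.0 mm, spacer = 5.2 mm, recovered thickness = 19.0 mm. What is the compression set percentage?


CS = (t0 - recovered) / (t0 - ts) * 100
= (23.0 - 19.0) / (23.0 - 5.2) * 100
= 4.0 / 17.8 * 100
= 22.5%

22.5%


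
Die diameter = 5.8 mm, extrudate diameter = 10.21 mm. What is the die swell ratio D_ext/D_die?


Die swell ratio = D_extrudate / D_die
= 10.21 / 5.8
= 1.76

Die swell = 1.76


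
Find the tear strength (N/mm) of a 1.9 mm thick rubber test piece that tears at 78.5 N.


Tear strength = force / thickness
= 78.5 / 1.9
= 41.32 N/mm

41.32 N/mm


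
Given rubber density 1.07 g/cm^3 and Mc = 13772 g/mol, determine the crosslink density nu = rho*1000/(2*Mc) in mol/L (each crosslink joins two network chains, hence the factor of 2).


nu = rho * 1000 / (2 * Mc)
nu = 1.07 * 1000 / (2 * 13772)
nu = 1070.0 / 27544
nu = 0.0388 mol/L

0.0388 mol/L


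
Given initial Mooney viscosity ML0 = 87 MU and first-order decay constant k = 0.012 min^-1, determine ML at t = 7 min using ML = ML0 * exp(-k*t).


ML = ML0 * exp(-k * t)
ML = 87 * exp(-0.012 * 7)
ML = 87 * 0.9194
ML = 79.99 MU

79.99 MU


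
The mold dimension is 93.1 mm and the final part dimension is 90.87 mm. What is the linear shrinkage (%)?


Shrinkage = (mold - part) / mold * 100
= (93.1 - 90.87) / 93.1 * 100
= 2.23 / 93.1 * 100
= 2.4%

2.4%


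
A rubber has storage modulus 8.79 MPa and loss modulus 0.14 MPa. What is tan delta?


tan delta = E'' / E'
= 0.14 / 8.79
= 0.0159

tan delta = 0.0159


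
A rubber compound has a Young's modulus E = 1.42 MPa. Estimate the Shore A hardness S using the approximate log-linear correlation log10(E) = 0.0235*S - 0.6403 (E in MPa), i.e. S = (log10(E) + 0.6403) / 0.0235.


log10(E) = 0.0235*S - 0.6403  =>  S = (log10(E) + 0.6403) / 0.0235
log10(1.42) = 0.152288
S = (0.152288 + 0.6403) / 0.0235 = 0.792588 / 0.0235
S = 33.7

Shore A = 33.7


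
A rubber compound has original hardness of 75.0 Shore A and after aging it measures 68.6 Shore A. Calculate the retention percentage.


Retention = aged / original * 100
= 68.6 / 75.0 * 100
= 91.5%

91.5%


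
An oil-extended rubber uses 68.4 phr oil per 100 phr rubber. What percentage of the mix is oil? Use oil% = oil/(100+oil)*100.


Oil % = oil / (100 + oil) * 100
= 68.4 / (100 + 68.4) * 100
= 68.4 / 168.4 * 100
= 40.62%

40.62%


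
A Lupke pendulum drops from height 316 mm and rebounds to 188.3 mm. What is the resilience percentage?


Resilience = h_rebound / h_drop * 100
= 188.3 / 316 * 100
= 59.6%

59.6%


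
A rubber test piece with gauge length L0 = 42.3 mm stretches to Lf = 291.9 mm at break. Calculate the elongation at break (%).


Elongation = (Lf - L0) / L0 * 100
= (291.9 - 42.3) / 42.3 * 100
= 249.6 / 42.3 * 100
= 590.1%

590.1%


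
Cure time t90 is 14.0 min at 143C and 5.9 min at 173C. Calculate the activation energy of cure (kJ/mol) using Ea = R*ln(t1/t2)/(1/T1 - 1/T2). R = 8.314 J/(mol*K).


T1 = 416.15 K, T2 = 446.15 K
1/T1 - 1/T2 = 1.6158e-04
ln(t1/t2) = ln(14.0/5.9) = 0.8641
Ea = 8.314 * 0.8641 / 1.6158e-04 = 44461.7005 J/mol
Ea = 44.46 kJ/mol

44.46 kJ/mol


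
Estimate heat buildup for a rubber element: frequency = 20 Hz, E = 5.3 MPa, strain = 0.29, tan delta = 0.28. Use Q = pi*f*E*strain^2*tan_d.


Q = pi * f * E * strain^2 * tan_d
= pi * 20 * 5.3 * 0.29^2 * 0.28
= pi * 20 * 5.3 * 0.0841 * 0.28
= 7.8417

Q = 7.8417


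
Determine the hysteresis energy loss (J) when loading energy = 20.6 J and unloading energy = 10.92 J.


Hysteresis loss = loading - unloading
= 20.6 - 10.92
= 9.68 J

9.68 J


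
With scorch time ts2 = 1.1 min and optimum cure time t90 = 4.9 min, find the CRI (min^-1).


CRI = 100 / (t90 - ts2)
= 100 / (4.9 - 1.1)
= 100 / 3.8
= 26.32 min^-1

26.32 min^-1


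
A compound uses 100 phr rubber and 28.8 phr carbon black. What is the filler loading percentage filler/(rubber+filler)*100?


Filler % = filler / (rubber + filler) * 100
= 28.8 / (100 + 28.8) * 100
= 28.8 / 128.8 * 100
= 22.36%

22.36%


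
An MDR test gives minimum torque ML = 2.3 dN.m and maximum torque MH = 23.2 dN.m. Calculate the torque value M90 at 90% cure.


M90 = ML + 0.9 * (MH - ML)
M90 = 2.3 + 0.9 * (23.2 - 2.3)
M90 = 2.3 + 0.9 * 20.9
M90 = 21.11 dN.m

21.11 dN.m


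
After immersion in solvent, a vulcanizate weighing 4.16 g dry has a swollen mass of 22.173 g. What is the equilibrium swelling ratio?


Q = W_swollen / W_dry
Q = 22.173 / 4.16
Q = 5.33

Q = 5.33


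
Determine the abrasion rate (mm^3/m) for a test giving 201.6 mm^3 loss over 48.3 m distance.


Rate = volume_loss / distance
= 201.6 / 48.3
= 4.174 mm^3/m

4.174 mm^3/m


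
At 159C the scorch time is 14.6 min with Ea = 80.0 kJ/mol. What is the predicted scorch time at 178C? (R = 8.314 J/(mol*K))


Convert temperatures: T1 = 159 + 273.15 = 432.15 K, T2 = 178 + 273.15 = 451.15 K
ts2_new = 14.6 * exp(80000 / 8.314 * (1/451.15 - 1/432.15))
1/T2 - 1/T1 = -9.7454e-05
ts2_new = 5.72 min

5.72 min


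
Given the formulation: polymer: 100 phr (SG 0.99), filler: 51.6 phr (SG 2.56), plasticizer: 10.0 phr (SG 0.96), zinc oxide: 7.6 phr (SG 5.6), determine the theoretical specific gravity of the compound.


Sum of weights = 169.2
Volume contributions:
  polymer: 100/0.99 = 101.0101
  filler: 51.6/2.56 = 20.1562
  plasticizer: 10.0/0.96 = 10.4167
  zinc oxide: 7.6/5.6 = 1.3571
Sum of volumes = 132.9402
SG = 169.2 / 132.9402 = 1.273

SG = 1.273


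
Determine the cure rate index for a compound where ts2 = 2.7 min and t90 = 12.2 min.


CRI = 100 / (t90 - ts2)
= 100 / (12.2 - 2.7)
= 100 / 9.5
= 10.53 min^-1

10.53 min^-1


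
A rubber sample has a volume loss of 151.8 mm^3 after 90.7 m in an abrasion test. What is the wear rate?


Rate = volume_loss / distance
= 151.8 / 90.7
= 1.674 mm^3/m

1.674 mm^3/m


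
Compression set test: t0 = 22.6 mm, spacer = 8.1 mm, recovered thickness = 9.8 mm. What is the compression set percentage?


CS = (t0 - recovered) / (t0 - ts) * 100
= (22.6 - 9.8) / (22.6 - 8.1) * 100
= 12.8 / 14.5 * 100
= 88.3%

88.3%


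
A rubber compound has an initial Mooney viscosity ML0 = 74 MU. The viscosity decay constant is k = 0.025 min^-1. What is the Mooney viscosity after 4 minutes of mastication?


ML = ML0 * exp(-k * t)
ML = 74 * exp(-0.025 * 4)
ML = 74 * 0.9048
ML = 66.96 MU

66.96 MU


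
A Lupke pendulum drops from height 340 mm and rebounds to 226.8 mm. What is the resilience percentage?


Resilience = h_rebound / h_drop * 100
= 226.8 / 340 * 100
= 66.7%

66.7%


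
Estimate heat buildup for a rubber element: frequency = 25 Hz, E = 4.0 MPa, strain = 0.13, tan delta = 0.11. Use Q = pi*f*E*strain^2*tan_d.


Q = pi * f * E * strain^2 * tan_d
= pi * 25 * 4.0 * 0.13^2 * 0.11
= pi * 25 * 4.0 * 0.0169 * 0.11
= 0.5840

Q = 0.5840


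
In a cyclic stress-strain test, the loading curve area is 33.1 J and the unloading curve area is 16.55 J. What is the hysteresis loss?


Hysteresis loss = loading - unloading
= 33.1 - 16.55
= 16.55 J

16.55 J


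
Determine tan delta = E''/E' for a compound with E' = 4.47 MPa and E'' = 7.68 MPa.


tan delta = E'' / E'
= 7.68 / 4.47
= 1.7181

tan delta = 1.7181


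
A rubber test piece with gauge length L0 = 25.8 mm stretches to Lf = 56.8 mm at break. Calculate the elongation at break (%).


Elongation = (Lf - L0) / L0 * 100
= (56.8 - 25.8) / 25.8 * 100
= 31.0 / 25.8 * 100
= 120.2%

120.2%


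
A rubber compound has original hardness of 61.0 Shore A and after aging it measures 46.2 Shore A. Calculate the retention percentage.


Retention = aged / original * 100
= 46.2 / 61.0 * 100
= 75.7%

75.7%


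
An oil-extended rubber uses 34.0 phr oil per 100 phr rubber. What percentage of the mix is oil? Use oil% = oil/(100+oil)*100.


Oil % = oil / (100 + oil) * 100
= 34.0 / (100 + 34.0) * 100
= 34.0 / 134.0 * 100
= 25.37%

25.37%


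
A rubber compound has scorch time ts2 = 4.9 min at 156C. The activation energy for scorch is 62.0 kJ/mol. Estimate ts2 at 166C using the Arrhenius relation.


Convert temperatures: T1 = 156 + 273.15 = 429.15 K, T2 = 166 + 273.15 = 439.15 K
ts2_new = 4.9 * exp(62000 / 8.314 * (1/439.15 - 1/429.15))
1/T2 - 1/T1 = -5.3061e-05
ts2_new = 3.3 min

3.3 min


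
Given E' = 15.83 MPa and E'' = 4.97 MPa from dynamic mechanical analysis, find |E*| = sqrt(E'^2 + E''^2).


|E*| = sqrt(E'^2 + E''^2)
= sqrt(15.83^2 + 4.97^2)
= sqrt(250.5889 + 24.7009)
= 16.592 MPa

16.592 MPa


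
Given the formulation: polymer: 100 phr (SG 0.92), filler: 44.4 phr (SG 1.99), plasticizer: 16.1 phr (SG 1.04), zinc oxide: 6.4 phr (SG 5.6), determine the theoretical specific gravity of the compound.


Sum of weights = 166.9
Volume contributions:
  polymer: 100/0.92 = 108.6957
  filler: 44.4/1.99 = 22.3116
  plasticizer: 16.1/1.04 = 15.4808
  zinc oxide: 6.4/5.6 = 1.1429
Sum of volumes = 147.6308
SG = 166.9 / 147.6308 = 1.131

SG = 1.131


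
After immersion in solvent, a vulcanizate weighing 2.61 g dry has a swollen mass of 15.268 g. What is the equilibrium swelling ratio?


Q = W_swollen / W_dry
Q = 15.268 / 2.61
Q = 5.85

Q = 5.85


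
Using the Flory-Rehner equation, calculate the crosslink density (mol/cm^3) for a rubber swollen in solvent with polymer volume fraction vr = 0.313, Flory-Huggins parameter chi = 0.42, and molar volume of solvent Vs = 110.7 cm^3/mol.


ln(1 - vr) = ln(1 - 0.313) = -0.3754
Numerator = -((-0.3754) + 0.313 + 0.42 * 0.313^2) = 0.0213
Denominator = 110.7 * (0.313^(1/3) - 0.313/2) = 57.8370
nu = 0.0213 / 57.8370 = 3.6783e-04 mol/cm^3

3.6783e-04 mol/cm^3


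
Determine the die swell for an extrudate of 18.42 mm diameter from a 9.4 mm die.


Die swell ratio = D_extrudate / D_die
= 18.42 / 9.4
= 1.96

Die swell = 1.96


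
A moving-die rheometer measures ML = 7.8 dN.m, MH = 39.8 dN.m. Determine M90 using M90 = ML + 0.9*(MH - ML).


M90 = ML + 0.9 * (MH - ML)
M90 = 7.8 + 0.9 * (39.8 - 7.8)
M90 = 7.8 + 0.9 * 32.0
M90 = 36.6 dN.m

36.6 dN.m


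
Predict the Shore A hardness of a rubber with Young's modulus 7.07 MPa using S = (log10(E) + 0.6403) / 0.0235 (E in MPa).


log10(E) = 0.0235*S - 0.6403  =>  S = (log10(E) + 0.6403) / 0.0235
log10(7.07) = 0.849419
S = (0.849419 + 0.6403) / 0.0235 = 1.489719 / 0.0235
S = 63.4

Shore A = 63.4


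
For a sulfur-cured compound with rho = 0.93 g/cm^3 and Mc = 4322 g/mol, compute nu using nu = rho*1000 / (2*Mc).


nu = rho * 1000 / (2 * Mc)
nu = 0.93 * 1000 / (2 * 4322)
nu = 930.0 / 8644
nu = 0.1076 mol/L

0.1076 mol/L


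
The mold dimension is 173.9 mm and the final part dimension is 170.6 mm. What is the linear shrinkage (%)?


Shrinkage = (mold - part) / mold * 100
= (173.9 - 170.6) / 173.9 * 100
= 3.3 / 173.9 * 100
= 1.9%

1.9%


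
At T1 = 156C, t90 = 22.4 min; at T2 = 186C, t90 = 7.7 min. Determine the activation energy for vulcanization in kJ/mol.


T1 = 429.15 K, T2 = 459.15 K
1/T1 - 1/T2 = 1.5225e-04
ln(t1/t2) = ln(22.4/7.7) = 1.0678
Ea = 8.314 * 1.0678 / 1.5225e-04 = 58312.1309 J/mol
Ea = 58.31 kJ/mol

58.31 kJ/mol


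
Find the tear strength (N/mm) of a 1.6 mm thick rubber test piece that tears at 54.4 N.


Tear strength = force / thickness
= 54.4 / 1.6
= 34.0 N/mm

34.0 N/mm


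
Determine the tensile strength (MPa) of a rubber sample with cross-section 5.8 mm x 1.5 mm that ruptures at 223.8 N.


Area = width * thickness = 5.8 * 1.5 = 8.7 mm^2
TS = force / area = 223.8 / 8.7 = 25.72 MPa

25.72 MPa


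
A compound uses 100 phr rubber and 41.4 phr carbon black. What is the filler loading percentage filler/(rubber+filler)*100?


Filler % = filler / (rubber + filler) * 100
= 41.4 / (100 + 41.4) * 100
= 41.4 / 141.4 * 100
= 29.28%

29.28%


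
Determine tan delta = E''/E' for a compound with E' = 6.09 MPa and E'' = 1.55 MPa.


tan delta = E'' / E'
= 1.55 / 6.09
= 0.2545

tan delta = 0.2545


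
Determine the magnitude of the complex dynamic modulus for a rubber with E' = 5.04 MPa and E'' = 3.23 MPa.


|E*| = sqrt(E'^2 + E''^2)
= sqrt(5.04^2 + 3.23^2)
= sqrt(25.4016 + 10.4329)
= 5.986 MPa

5.986 MPa


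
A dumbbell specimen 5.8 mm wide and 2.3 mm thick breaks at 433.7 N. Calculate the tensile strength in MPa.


Area = width * thickness = 5.8 * 2.3 = 13.34 mm^2
TS = force / area = 433.7 / 13.34 = 32.51 MPa

32.51 MPa


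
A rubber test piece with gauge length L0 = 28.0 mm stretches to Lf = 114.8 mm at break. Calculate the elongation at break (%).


Elongation = (Lf - L0) / L0 * 100
= (114.8 - 28.0) / 28.0 * 100
= 86.8 / 28.0 * 100
= 310.0%

310.0%


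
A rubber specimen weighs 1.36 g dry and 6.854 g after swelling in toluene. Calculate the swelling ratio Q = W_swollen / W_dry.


Q = W_swollen / W_dry
Q = 6.854 / 1.36
Q = 5.04

Q = 5.04


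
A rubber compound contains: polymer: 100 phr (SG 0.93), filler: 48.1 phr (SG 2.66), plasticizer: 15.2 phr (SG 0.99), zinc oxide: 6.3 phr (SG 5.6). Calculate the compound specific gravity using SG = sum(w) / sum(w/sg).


Sum of weights = 169.6
Volume contributions:
  polymer: 100/0.93 = 107.5269
  filler: 48.1/2.66 = 18.0827
  plasticizer: 15.2/0.99 = 15.3535
  zinc oxide: 6.3/5.6 = 1.1250
Sum of volumes = 142.0881
SG = 169.6 / 142.0881 = 1.194

SG = 1.194


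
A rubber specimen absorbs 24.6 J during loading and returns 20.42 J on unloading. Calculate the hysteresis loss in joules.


Hysteresis loss = loading - unloading
= 24.6 - 20.42
= 4.18 J

4.18 J


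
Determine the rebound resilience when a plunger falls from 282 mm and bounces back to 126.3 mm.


Resilience = h_rebound / h_drop * 100
= 126.3 / 282 * 100
= 44.8%

44.8%


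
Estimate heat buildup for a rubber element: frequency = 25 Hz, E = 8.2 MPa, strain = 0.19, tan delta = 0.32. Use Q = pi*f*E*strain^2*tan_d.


Q = pi * f * E * strain^2 * tan_d
= pi * 25 * 8.2 * 0.19^2 * 0.32
= pi * 25 * 8.2 * 0.0361 * 0.32
= 7.4398

Q = 7.4398


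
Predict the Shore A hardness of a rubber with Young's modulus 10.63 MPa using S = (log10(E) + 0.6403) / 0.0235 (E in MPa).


log10(E) = 0.0235*S - 0.6403  =>  S = (log10(E) + 0.6403) / 0.0235
log10(10.63) = 1.026533
S = (1.026533 + 0.6403) / 0.0235 = 1.666833 / 0.0235
S = 70.9

Shore A = 70.9


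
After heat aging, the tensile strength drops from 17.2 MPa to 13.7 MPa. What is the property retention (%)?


Retention = aged / original * 100
= 13.7 / 17.2 * 100
= 79.7%

79.7%


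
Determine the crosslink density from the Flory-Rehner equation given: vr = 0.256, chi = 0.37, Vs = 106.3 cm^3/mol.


ln(1 - vr) = ln(1 - 0.256) = -0.2957
Numerator = -((-0.2957) + 0.256 + 0.37 * 0.256^2) = 0.0155
Denominator = 106.3 * (0.256^(1/3) - 0.256/2) = 53.8899
nu = 0.0155 / 53.8899 = 2.8699e-04 mol/cm^3

2.8699e-04 mol/cm^3


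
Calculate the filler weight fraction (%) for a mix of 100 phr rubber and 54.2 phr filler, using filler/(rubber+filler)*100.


Filler % = filler / (rubber + filler) * 100
= 54.2 / (100 + 54.2) * 100
= 54.2 / 154.2 * 100
= 35.15%

35.15%


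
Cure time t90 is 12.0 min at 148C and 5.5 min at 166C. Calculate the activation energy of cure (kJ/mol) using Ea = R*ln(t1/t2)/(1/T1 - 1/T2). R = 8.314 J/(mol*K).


T1 = 421.15 K, T2 = 439.15 K
1/T1 - 1/T2 = 9.7325e-05
ln(t1/t2) = ln(12.0/5.5) = 0.7802
Ea = 8.314 * 0.7802 / 9.7325e-05 = 66645.3854 J/mol
Ea = 66.65 kJ/mol

66.65 kJ/mol


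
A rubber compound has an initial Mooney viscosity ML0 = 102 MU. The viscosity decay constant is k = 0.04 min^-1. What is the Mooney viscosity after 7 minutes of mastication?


ML = ML0 * exp(-k * t)
ML = 102 * exp(-0.04 * 7)
ML = 102 * 0.7558
ML = 77.09 MU

77.09 MU


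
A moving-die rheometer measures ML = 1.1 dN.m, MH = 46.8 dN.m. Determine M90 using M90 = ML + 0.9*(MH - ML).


M90 = ML + 0.9 * (MH - ML)
M90 = 1.1 + 0.9 * (46.8 - 1.1)
M90 = 1.1 + 0.9 * 45.7
M90 = 42.23 dN.m

42.23 dN.m


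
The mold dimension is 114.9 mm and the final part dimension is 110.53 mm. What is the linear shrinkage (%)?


Shrinkage = (mold - part) / mold * 100
= (114.9 - 110.53) / 114.9 * 100
= 4.37 / 114.9 * 100
= 3.8%

3.8%


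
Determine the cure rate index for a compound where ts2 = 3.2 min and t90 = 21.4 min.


CRI = 100 / (t90 - ts2)
= 100 / (21.4 - 3.2)
= 100 / 18.2
= 5.49 min^-1

5.49 min^-1


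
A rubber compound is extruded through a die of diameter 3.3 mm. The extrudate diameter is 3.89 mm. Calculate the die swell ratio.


Die swell ratio = D_extrudate / D_die
= 3.89 / 3.3
= 1.179

Die swell = 1.179


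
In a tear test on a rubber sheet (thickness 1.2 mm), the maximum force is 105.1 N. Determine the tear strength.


Tear strength = force / thickness
= 105.1 / 1.2
= 87.58 N/mm

87.58 N/mm


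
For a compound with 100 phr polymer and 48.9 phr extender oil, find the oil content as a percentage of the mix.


Oil % = oil / (100 + oil) * 100
= 48.9 / (100 + 48.9) * 100
= 48.9 / 148.9 * 100
= 32.84%

32.84%


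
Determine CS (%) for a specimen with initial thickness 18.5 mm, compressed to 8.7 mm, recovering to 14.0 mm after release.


CS = (t0 - recovered) / (t0 - ts) * 100
= (18.5 - 14.0) / (18.5 - 8.7) * 100
= 4.5 / 9.8 * 100
= 45.9%

45.9%


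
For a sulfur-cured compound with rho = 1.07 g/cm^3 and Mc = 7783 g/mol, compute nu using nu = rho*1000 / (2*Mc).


nu = rho * 1000 / (2 * Mc)
nu = 1.07 * 1000 / (2 * 7783)
nu = 1070.0 / 15566
nu = 0.0687 mol/L

0.0687 mol/L


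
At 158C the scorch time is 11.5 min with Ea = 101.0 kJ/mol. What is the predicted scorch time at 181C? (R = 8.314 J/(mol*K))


Convert temperatures: T1 = 158 + 273.15 = 431.15 K, T2 = 181 + 273.15 = 454.15 K
ts2_new = 11.5 * exp(101000 / 8.314 * (1/454.15 - 1/431.15))
1/T2 - 1/T1 = -1.1746e-04
ts2_new = 2.76 min

2.76 min


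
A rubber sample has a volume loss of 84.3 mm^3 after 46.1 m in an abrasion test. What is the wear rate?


Rate = volume_loss / distance
= 84.3 / 46.1
= 1.829 mm^3/m

1.829 mm^3/m


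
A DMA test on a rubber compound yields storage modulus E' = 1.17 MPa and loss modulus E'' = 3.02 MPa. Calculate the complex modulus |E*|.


|E*| = sqrt(E'^2 + E''^2)
= sqrt(1.17^2 + 3.02^2)
= sqrt(1.3689 + 9.1204)
= 3.239 MPa

3.239 MPa


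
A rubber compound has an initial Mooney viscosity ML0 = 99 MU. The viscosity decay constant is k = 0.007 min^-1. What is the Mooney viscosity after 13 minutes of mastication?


ML = ML0 * exp(-k * t)
ML = 99 * exp(-0.007 * 13)
ML = 99 * 0.9130
ML = 90.39 MU

90.39 MU


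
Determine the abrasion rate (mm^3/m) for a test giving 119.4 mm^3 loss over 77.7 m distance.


Rate = volume_loss / distance
= 119.4 / 77.7
= 1.537 mm^3/m

1.537 mm^3/m


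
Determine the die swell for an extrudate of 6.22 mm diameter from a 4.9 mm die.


Die swell ratio = D_extrudate / D_die
= 6.22 / 4.9
= 1.269

Die swell = 1.269


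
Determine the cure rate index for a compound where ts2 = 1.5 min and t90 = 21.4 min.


CRI = 100 / (t90 - ts2)
= 100 / (21.4 - 1.5)
= 100 / 19.9
= 5.03 min^-1

5.03 min^-1


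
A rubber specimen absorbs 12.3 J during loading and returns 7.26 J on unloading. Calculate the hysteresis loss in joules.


Hysteresis loss = loading - unloading
= 12.3 - 7.26
= 5.04 J

5.04 J


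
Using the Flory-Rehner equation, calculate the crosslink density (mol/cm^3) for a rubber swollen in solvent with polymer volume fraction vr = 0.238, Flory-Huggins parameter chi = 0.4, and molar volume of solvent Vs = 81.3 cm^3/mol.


ln(1 - vr) = ln(1 - 0.238) = -0.2718
Numerator = -((-0.2718) + 0.238 + 0.4 * 0.238^2) = 0.0112
Denominator = 81.3 * (0.238^(1/3) - 0.238/2) = 40.7082
nu = 0.0112 / 40.7082 = 2.7393e-04 mol/cm^3

2.7393e-04 mol/cm^3


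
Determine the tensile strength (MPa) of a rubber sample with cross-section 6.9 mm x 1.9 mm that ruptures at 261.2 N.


Area = width * thickness = 6.9 * 1.9 = 13.11 mm^2
TS = force / area = 261.2 / 13.11 = 19.92 MPa

19.92 MPa


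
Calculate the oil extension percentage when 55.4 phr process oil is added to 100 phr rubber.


Oil % = oil / (100 + oil) * 100
= 55.4 / (100 + 55.4) * 100
= 55.4 / 155.4 * 100
= 35.65%

35.65%


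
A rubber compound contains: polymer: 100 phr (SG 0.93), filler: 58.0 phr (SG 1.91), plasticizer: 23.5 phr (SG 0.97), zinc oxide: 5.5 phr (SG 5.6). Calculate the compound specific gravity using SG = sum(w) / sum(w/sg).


Sum of weights = 187.0
Volume contributions:
  polymer: 100/0.93 = 107.5269
  filler: 58.0/1.91 = 30.3665
  plasticizer: 23.5/0.97 = 24.2268
  zinc oxide: 5.5/5.6 = 0.9821
Sum of volumes = 163.1023
SG = 187.0 / 163.1023 = 1.147

SG = 1.147


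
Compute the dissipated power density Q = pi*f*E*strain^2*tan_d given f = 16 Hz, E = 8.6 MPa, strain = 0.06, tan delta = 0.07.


Q = pi * f * E * strain^2 * tan_d
= pi * 16 * 8.6 * 0.06^2 * 0.07
= pi * 16 * 8.6 * 0.0036 * 0.07
= 0.1089

Q = 0.1089


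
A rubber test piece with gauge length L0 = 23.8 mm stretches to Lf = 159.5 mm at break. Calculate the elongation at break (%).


Elongation = (Lf - L0) / L0 * 100
= (159.5 - 23.8) / 23.8 * 100
= 135.7 / 23.8 * 100
= 570.2%

570.2%


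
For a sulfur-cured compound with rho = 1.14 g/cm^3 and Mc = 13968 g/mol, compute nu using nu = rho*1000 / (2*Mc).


nu = rho * 1000 / (2 * Mc)
nu = 1.14 * 1000 / (2 * 13968)
nu = 1140.0 / 27936
nu = 0.0408 mol/L

0.0408 mol/L


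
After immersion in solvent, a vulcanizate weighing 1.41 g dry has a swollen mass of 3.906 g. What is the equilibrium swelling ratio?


Q = W_swollen / W_dry
Q = 3.906 / 1.41
Q = 2.77

Q = 2.77


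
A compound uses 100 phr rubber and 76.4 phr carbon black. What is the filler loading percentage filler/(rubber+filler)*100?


Filler % = filler / (rubber + filler) * 100
= 76.4 / (100 + 76.4) * 100
= 76.4 / 176.4 * 100
= 43.31%

43.31%


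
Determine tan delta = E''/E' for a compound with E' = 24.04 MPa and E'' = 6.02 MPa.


tan delta = E'' / E'
= 6.02 / 24.04
= 0.2504

tan delta = 0.2504


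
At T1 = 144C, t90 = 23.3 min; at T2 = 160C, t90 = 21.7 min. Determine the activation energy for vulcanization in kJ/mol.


T1 = 417.15 K, T2 = 433.15 K
1/T1 - 1/T2 = 8.8550e-05
ln(t1/t2) = ln(23.3/21.7) = 0.0711
Ea = 8.314 * 0.0711 / 8.8550e-05 = 6679.4573 J/mol
Ea = 6.68 kJ/mol

6.68 kJ/mol


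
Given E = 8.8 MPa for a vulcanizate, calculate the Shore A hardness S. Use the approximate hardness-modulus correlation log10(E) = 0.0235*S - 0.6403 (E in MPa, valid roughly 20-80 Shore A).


log10(E) = 0.0235*S - 0.6403  =>  S = (log10(E) + 0.6403) / 0.0235
log10(8.8) = 0.944483
S = (0.944483 + 0.6403) / 0.0235 = 1.584783 / 0.0235
S = 67.4

Shore A = 67.4


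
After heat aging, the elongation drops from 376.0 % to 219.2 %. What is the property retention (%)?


Retention = aged / original * 100
= 219.2 / 376.0 * 100
= 58.3%

58.3%


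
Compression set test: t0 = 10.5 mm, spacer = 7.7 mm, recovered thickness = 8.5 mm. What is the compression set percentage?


CS = (t0 - recovered) / (t0 - ts) * 100
= (10.5 - 8.5) / (10.5 - 7.7) * 100
= 2.0 / 2.8 * 100
= 71.4%

71.4%


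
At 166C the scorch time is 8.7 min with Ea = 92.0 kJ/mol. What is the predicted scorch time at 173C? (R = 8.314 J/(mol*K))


Convert temperatures: T1 = 166 + 273.15 = 439.15 K, T2 = 173 + 273.15 = 446.15 K
ts2_new = 8.7 * exp(92000 / 8.314 * (1/446.15 - 1/439.15))
1/T2 - 1/T1 = -3.5728e-05
ts2_new = 5.86 min

5.86 min


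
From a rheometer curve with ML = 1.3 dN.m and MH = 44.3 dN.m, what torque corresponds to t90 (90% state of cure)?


M90 = ML + 0.9 * (MH - ML)
M90 = 1.3 + 0.9 * (44.3 - 1.3)
M90 = 1.3 + 0.9 * 43.0
M90 = 40.0 dN.m

40.0 dN.m


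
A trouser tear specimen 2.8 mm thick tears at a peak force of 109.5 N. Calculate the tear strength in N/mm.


Tear strength = force / thickness
= 109.5 / 2.8
= 39.11 N/mm

39.11 N/mm


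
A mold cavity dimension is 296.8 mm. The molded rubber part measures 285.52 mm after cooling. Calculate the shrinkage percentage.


Shrinkage = (mold - part) / mold * 100
= (296.8 - 285.52) / 296.8 * 100
= 11.28 / 296.8 * 100
= 3.8%

3.8%


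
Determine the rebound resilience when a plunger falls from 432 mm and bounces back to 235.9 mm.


Resilience = h_rebound / h_drop * 100
= 235.9 / 432 * 100
= 54.6%

54.6%


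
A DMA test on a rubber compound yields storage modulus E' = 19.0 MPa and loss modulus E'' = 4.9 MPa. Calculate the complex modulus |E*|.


|E*| = sqrt(E'^2 + E''^2)
= sqrt(19.0^2 + 4.9^2)
= sqrt(361.0000 + 24.0100)
= 19.622 MPa

19.622 MPa


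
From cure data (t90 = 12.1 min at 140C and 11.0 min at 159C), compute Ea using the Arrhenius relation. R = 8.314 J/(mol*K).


T1 = 413.15 K, T2 = 432.15 K
1/T1 - 1/T2 = 1.0642e-04
ln(t1/t2) = ln(12.1/11.0) = 0.0953
Ea = 8.314 * 0.0953 / 1.0642e-04 = 7446.2563 J/mol
Ea = 7.45 kJ/mol

7.45 kJ/mol


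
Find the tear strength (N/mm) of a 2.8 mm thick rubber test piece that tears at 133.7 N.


Tear strength = force / thickness
= 133.7 / 2.8
= 47.75 N/mm

47.75 N/mm


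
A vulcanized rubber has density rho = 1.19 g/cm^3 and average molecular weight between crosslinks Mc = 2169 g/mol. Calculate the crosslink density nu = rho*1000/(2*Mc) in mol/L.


nu = rho * 1000 / (2 * Mc)
nu = 1.19 * 1000 / (2 * 2169)
nu = 1190.0 / 4338
nu = 0.2743 mol/L

0.2743 mol/L


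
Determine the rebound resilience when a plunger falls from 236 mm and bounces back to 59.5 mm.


Resilience = h_rebound / h_drop * 100
= 59.5 / 236 * 100
= 25.2%

25.2%


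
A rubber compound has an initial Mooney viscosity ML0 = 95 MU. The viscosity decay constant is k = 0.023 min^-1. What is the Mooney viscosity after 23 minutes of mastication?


ML = ML0 * exp(-k * t)
ML = 95 * exp(-0.023 * 23)
ML = 95 * 0.5892
ML = 55.97 MU

55.97 MU


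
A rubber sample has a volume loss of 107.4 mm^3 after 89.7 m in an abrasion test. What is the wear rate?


Rate = volume_loss / distance
= 107.4 / 89.7
= 1.197 mm^3/m

1.197 mm^3/m


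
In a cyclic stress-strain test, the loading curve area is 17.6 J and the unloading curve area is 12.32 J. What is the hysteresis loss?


Hysteresis loss = loading - unloading
= 17.6 - 12.32
= 5.28 J

5.28 J


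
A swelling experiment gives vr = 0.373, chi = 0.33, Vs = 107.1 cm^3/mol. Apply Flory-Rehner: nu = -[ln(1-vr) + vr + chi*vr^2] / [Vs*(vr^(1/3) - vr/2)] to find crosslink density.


ln(1 - vr) = ln(1 - 0.373) = -0.4668
Numerator = -((-0.4668) + 0.373 + 0.33 * 0.373^2) = 0.0479
Denominator = 107.1 * (0.373^(1/3) - 0.373/2) = 57.1208
nu = 0.0479 / 57.1208 = 8.3851e-04 mol/cm^3

8.3851e-04 mol/cm^3


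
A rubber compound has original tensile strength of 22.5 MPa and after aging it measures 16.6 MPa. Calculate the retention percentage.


Retention = aged / original * 100
= 16.6 / 22.5 * 100
= 73.8%

73.8%


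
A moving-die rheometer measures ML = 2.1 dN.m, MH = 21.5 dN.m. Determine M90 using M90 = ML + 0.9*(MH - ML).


M90 = ML + 0.9 * (MH - ML)
M90 = 2.1 + 0.9 * (21.5 - 2.1)
M90 = 2.1 + 0.9 * 19.4
M90 = 19.56 dN.m

19.56 dN.m


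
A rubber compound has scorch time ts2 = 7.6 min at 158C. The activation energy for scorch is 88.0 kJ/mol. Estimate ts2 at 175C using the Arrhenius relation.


Convert temperatures: T1 = 158 + 273.15 = 431.15 K, T2 = 175 + 273.15 = 448.15 K
ts2_new = 7.6 * exp(88000 / 8.314 * (1/448.15 - 1/431.15))
1/T2 - 1/T1 = -8.7983e-05
ts2_new = 2.99 min

2.99 min


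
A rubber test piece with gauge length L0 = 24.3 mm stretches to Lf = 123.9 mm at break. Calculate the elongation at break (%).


Elongation = (Lf - L0) / L0 * 100
= (123.9 - 24.3) / 24.3 * 100
= 99.6 / 24.3 * 100
= 409.9%

409.9%


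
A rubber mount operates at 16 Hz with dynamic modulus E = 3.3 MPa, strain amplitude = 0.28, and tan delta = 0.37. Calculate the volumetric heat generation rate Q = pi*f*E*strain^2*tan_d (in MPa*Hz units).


Q = pi * f * E * strain^2 * tan_d
= pi * 16 * 3.3 * 0.28^2 * 0.37
= pi * 16 * 3.3 * 0.0784 * 0.37
= 4.8117

Q = 4.8117


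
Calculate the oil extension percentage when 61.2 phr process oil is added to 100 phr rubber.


Oil % = oil / (100 + oil) * 100
= 61.2 / (100 + 61.2) * 100
= 61.2 / 161.2 * 100
= 37.97%

37.97%


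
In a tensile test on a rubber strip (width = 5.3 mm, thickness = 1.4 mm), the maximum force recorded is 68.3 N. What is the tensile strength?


Area = width * thickness = 5.3 * 1.4 = 7.42 mm^2
TS = force / area = 68.3 / 7.42 = 9.2 MPa

9.2 MPa


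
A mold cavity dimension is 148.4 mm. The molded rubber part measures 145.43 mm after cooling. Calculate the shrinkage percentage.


Shrinkage = (mold - part) / mold * 100
= (148.4 - 145.43) / 148.4 * 100
= 2.97 / 148.4 * 100
= 2.0%

2.0%


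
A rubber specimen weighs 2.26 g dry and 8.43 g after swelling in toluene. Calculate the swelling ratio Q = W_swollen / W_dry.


Q = W_swollen / W_dry
Q = 8.43 / 2.26
Q = 3.73

Q = 3.73


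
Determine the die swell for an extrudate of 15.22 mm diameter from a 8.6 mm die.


Die swell ratio = D_extrudate / D_die
= 15.22 / 8.6
= 1.77

Die swell = 1.77


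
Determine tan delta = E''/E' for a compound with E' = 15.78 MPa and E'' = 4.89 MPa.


tan delta = E'' / E'
= 4.89 / 15.78
= 0.3099

tan delta = 0.3099


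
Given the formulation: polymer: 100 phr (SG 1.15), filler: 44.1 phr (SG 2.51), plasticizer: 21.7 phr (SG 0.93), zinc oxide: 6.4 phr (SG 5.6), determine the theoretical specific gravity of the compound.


Sum of weights = 172.2
Volume contributions:
  polymer: 100/1.15 = 86.9565
  filler: 44.1/2.51 = 17.5697
  plasticizer: 21.7/0.93 = 23.3333
  zinc oxide: 6.4/5.6 = 1.1429
Sum of volumes = 129.0024
SG = 172.2 / 129.0024 = 1.335

SG = 1.335


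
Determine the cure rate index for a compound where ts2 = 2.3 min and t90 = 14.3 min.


CRI = 100 / (t90 - ts2)
= 100 / (14.3 - 2.3)
= 100 / 12.0
= 8.33 min^-1

8.33 min^-1


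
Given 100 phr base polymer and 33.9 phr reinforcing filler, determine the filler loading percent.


Filler % = filler / (rubber + filler) * 100
= 33.9 / (100 + 33.9) * 100
= 33.9 / 133.9 * 100
= 25.32%

25.32%


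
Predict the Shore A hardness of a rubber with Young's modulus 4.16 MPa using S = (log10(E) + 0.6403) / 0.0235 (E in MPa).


log10(E) = 0.0235*S - 0.6403  =>  S = (log10(E) + 0.6403) / 0.0235
log10(4.16) = 0.619093
S = (0.619093 + 0.6403) / 0.0235 = 1.259393 / 0.0235
S = 53.6

Shore A = 53.6


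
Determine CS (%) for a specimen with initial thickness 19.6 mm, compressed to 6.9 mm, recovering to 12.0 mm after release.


CS = (t0 - recovered) / (t0 - ts) * 100
= (19.6 - 12.0) / (19.6 - 6.9) * 100
= 7.6 / 12.7 * 100
= 59.8%

59.8%


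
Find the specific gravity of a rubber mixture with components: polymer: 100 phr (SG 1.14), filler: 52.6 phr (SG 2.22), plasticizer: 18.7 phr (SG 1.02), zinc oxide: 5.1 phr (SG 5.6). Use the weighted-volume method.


Sum of weights = 176.4
Volume contributions:
  polymer: 100/1.14 = 87.7193
  filler: 52.6/2.22 = 23.6937
  plasticizer: 18.7/1.02 = 18.3333
  zinc oxide: 5.1/5.6 = 0.9107
Sum of volumes = 130.6570
SG = 176.4 / 130.6570 = 1.35

SG = 1.35


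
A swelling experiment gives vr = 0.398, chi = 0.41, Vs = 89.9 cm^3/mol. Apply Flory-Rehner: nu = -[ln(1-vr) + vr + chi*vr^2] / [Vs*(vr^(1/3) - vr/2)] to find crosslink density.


ln(1 - vr) = ln(1 - 0.398) = -0.5075
Numerator = -((-0.5075) + 0.398 + 0.41 * 0.398^2) = 0.0446
Denominator = 89.9 * (0.398^(1/3) - 0.398/2) = 48.2382
nu = 0.0446 / 48.2382 = 9.2359e-04 mol/cm^3

9.2359e-04 mol/cm^3


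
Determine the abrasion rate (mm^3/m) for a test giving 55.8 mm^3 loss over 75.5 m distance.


Rate = volume_loss / distance
= 55.8 / 75.5
= 0.739 mm^3/m

0.739 mm^3/m


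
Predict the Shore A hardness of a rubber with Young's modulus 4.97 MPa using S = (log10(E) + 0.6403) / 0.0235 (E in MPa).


log10(E) = 0.0235*S - 0.6403  =>  S = (log10(E) + 0.6403) / 0.0235
log10(4.97) = 0.696356
S = (0.696356 + 0.6403) / 0.0235 = 1.336656 / 0.0235
S = 56.9

Shore A = 56.9


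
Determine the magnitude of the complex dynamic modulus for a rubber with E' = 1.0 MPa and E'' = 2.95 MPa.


|E*| = sqrt(E'^2 + E''^2)
= sqrt(1.0^2 + 2.95^2)
= sqrt(1.0000 + 8.7025)
= 3.115 MPa

3.115 MPa


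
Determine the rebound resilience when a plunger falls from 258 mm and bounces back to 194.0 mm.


Resilience = h_rebound / h_drop * 100
= 194.0 / 258 * 100
= 75.2%

75.2%
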